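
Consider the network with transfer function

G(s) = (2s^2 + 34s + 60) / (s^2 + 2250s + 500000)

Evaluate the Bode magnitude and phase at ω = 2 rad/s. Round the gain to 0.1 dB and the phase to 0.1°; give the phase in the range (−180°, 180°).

Substitute s = j2:
Numerator: 2(j2)^2 + 34(j2) + 60 = 52 + j68
Denominator: (j2)^2 + 2250(j2) + 500000 = 499996 + j4500
|N| = √(52² + 68²) ≈ 85.604, ∠N ≈ 52.59°
|D| = √(499996² + 4500²) ≈ 5.0002e+05, ∠D ≈ 0.52°
|G| = 85.604 / 5.0002e+05 ≈ 0.0001712
Gain = 20 log₁₀(0.0001712) ≈ -75.33 dB
∠G = 52.59° − 0.52° = 52.07°

-75.3 dB, 52.1°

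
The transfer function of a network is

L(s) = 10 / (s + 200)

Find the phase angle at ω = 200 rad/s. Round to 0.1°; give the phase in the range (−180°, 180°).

Substitute s = j200:
Numerator: 10 = 10 + j0
Denominator: (j200) + 200 = 200 + j200
|N| = √(10² + 0²) ≈ 10, ∠N ≈ 0.00°
|D| = √(200² + 200²) ≈ 282.84, ∠D ≈ 45.00°
∠L = 0.00° − 45.00° = -45.00°

-45.0°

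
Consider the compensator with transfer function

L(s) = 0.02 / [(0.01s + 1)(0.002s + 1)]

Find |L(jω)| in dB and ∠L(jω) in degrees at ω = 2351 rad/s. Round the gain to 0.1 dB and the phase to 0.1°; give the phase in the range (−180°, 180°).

At ω = 2351 rad/s:
pole (1 + j2351·0.01) = 1 + j23.51 → |·| ≈ 23.531, ∠ ≈ 87.56°
pole (1 + j2351·0.002) = 1 + j4.702 → |·| ≈ 4.8072, ∠ ≈ 77.99°
|L| = 0.02 · 1 / (23.531 · 4.8072) ≈ 0.00017681
Gain = 20 log₁₀(0.00017681) ≈ -75.05 dB
∠L = (0°) − (87.56° + 77.99°) = -165.55°

-75.1 dB, -165.6°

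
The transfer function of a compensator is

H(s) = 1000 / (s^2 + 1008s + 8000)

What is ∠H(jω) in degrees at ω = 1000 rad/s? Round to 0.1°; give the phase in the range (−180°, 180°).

Substitute s = j1000:
Numerator: 1000 = 1000 + j0
Denominator: (j1000)^2 + 1008(j1000) + 8000 = -992000 + j1008000
|N| = √(1000² + 0²) ≈ 1000, ∠N ≈ 0.00°
|D| = √(992000² + 1008000²) ≈ 1.4143e+06, ∠D ≈ 134.54°
∠H = 0.00° − 134.54° = -134.54°

-134.5°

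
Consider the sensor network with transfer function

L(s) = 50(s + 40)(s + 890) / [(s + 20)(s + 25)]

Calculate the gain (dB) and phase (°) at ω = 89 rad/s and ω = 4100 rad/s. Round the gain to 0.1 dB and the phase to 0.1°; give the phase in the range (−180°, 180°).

ω = 89: 54.3 dB, -80.1°; ω = 4100: 34.2 dB, -12.2°

At s = jω = j89:
zero (s+40): 40 + j89 → |·| = √(40²+89²) = √9521 ≈ 97.576, ∠ = arctan(89/40) ≈ 65.80°
zero (s+890): 890 + j89 → |·| = √(890²+89²) = √800021 ≈ 894.44, ∠ = arctan(89/890) ≈ 5.71°
pole (s+20): 20 + j89 → |·| = √(20²+89²) = √8321 ≈ 91.22, ∠ = arctan(89/20) ≈ 77.33°
pole (s+25): 25 + j89 → |·| = √(25²+89²) = √8546 ≈ 92.445, ∠ = arctan(89/25) ≈ 74.31°
|L| = 50 · 87276 / 8432.8 ≈ 517.48
Gain = 20 log₁₀(517.48) ≈ 54.28 dB
∠L = 71.51° − 151.64° = -80.13°

At s = jω = j4100:
zero (s+40): 40 + j4100 → |·| = √(40²+4100²) = √16811600 ≈ 4100.2, ∠ = arctan(4100/40) ≈ 89.44°
zero (s+890): 890 + j4100 → |·| = √(890²+4100²) = √17602100 ≈ 4195.5, ∠ = arctan(4100/890) ≈ 77.75°
pole (s+20): 20 + j4100 → |·| = √(20²+4100²) = √16810400 ≈ 4100, ∠ = arctan(4100/20) ≈ 89.72°
pole (s+25): 25 + j4100 → |·| = √(25²+4100²) = √16810625 ≈ 4100.1, ∠ = arctan(4100/25) ≈ 89.65°
|L| = 50 · 1.7202e+07 / 1.681e+07 ≈ 51.166
Gain = 20 log₁₀(51.166) ≈ 34.18 dB
∠L = 167.19° − 179.37° = -12.18°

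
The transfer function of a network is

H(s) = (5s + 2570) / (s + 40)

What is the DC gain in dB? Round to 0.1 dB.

36.2 dB

H(0) = 2570 / 40 = 64.25
20 log₁₀(64.25) ≈ 36.16 dB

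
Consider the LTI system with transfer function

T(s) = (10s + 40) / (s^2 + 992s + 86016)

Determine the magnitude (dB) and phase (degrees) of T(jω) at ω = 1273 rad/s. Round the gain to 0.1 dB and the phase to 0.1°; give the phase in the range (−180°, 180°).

-43.9 dB, -50.7°

Substitute s = j1273:
Numerator: 10(j1273) + 40 = 40 + j12730
Denominator: (j1273)^2 + 992(j1273) + 86016 = -1534513 + j1262816
|N| = √(40² + 12730²) ≈ 12730, ∠N ≈ 89.82°
|D| = √(1534513² + 1262816²) ≈ 1.9873e+06, ∠D ≈ 140.55°
|T| = 12730 / 1.9873e+06 ≈ 0.0064057
Gain = 20 log₁₀(0.0064057) ≈ -43.87 dB
∠T = 89.82° − 140.55° = -50.73°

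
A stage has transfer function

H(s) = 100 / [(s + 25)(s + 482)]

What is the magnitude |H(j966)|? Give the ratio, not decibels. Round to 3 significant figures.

At s = jω = j966:
pole (s+25): 25 + j966 → |·| = √(25²+966²) = √933781 ≈ 966.32, ∠ = arctan(966/25) ≈ 88.52°
pole (s+482): 482 + j966 → |·| = √(482²+966²) = √1165480 ≈ 1079.6, ∠ = arctan(966/482) ≈ 63.48°
|H| = 100 / 1.0432e+06 ≈ 9.5859e-05

9.59e-05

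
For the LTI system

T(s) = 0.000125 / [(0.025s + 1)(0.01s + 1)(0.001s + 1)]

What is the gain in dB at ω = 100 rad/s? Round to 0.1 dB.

-89.7 dB

At ω = 100 rad/s:
pole (1 + j100·0.025) = 1 + j2.5 → |·| ≈ 2.6926, ∠ ≈ 68.20°
pole (1 + j100·0.01) = 1 + j1 → |·| ≈ 1.4142, ∠ ≈ 45.00°
pole (1 + j100·0.001) = 1 + j0.1 → |·| ≈ 1.005, ∠ ≈ 5.71°
|T| = 0.000125 · 1 / (2.6926 · 1.4142 · 1.005) ≈ 3.2663e-05
Gain = 20 log₁₀(3.2663e-05) ≈ -89.72 dB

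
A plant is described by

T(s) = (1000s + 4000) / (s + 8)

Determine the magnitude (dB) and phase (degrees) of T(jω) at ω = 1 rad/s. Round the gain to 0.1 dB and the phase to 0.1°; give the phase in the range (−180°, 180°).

54.2 dB, 6.9°

Substitute s = j1:
Numerator: 1000(j1) + 4000 = 4000 + j1000
Denominator: (j1) + 8 = 8 + j1
|N| = √(4000² + 1000²) ≈ 4123.1, ∠N ≈ 14.04°
|D| = √(8² + 1²) ≈ 8.0623, ∠D ≈ 7.13°
|T| = 4123.1 / 8.0623 ≈ 511.4
Gain = 20 log₁₀(511.4) ≈ 54.18 dB
∠T = 14.04° − 7.13° = 6.91°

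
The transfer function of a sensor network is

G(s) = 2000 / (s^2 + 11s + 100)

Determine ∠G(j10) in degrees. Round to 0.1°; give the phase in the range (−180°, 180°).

At s = jω = j10:
quadratic: (j10)² + 11·j10 + 100 = 0 + j110 → |·| ≈ 110, ∠ ≈ 90.00°
∠G = 0.00° − 90.00° = -90.00°

-90.0°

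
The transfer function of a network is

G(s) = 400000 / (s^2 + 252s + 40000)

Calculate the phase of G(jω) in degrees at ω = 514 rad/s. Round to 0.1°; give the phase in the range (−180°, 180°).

At s = jω = j514:
quadratic: (j514)² + 252·j514 + 40000 = -224196 + j129528 → |·| ≈ 2.5892e+05, ∠ ≈ 149.98°
∠G = 0.00° − 149.98° = -149.98°

-150.0°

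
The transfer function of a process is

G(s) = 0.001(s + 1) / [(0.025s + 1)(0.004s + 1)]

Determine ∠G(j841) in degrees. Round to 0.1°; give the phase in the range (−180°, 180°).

-70.8°

At ω = 841 rad/s:
zero (1 + j841·1) = 1 + j841 → |·| ≈ 841, ∠ ≈ 89.93°
pole (1 + j841·0.025) = 1 + j21.025 → |·| ≈ 21.049, ∠ ≈ 87.28°
pole (1 + j841·0.004) = 1 + j3.364 → |·| ≈ 3.5095, ∠ ≈ 73.44°
∠G = (89.93°) − (87.28° + 73.44°) = -70.79°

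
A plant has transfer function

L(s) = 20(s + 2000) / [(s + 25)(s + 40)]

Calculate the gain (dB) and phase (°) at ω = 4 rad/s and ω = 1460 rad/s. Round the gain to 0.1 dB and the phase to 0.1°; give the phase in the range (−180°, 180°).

ω = 4: 31.9 dB, -14.7°; ω = 1460: -32.7 dB, -141.3°

At s = jω = j4:
zero (s+2000): 2000 + j4 → |·| = √(2000²+4²) = √4000016 ≈ 2000, ∠ = arctan(4/2000) ≈ 0.11°
pole (s+25): 25 + j4 → |·| = √(25²+4²) = √641 ≈ 25.318, ∠ = arctan(4/25) ≈ 9.09°
pole (s+40): 40 + j4 → |·| = √(40²+4²) = √1616 ≈ 40.2, ∠ = arctan(4/40) ≈ 5.71°
|L| = 20 · 2000 / 1017.8 ≈ 39.3
Gain = 20 log₁₀(39.3) ≈ 31.89 dB
∠L = 0.11° − 14.80° = -14.69°

At s = jω = j1460:
zero (s+2000): 2000 + j1460 → |·| = √(2000²+1460²) = √6131600 ≈ 2476.2, ∠ = arctan(1460/2000) ≈ 36.13°
pole (s+25): 25 + j1460 → |·| = √(25²+1460²) = √2132225 ≈ 1460.2, ∠ = arctan(1460/25) ≈ 89.02°
pole (s+40): 40 + j1460 → |·| = √(40²+1460²) = √2133200 ≈ 1460.5, ∠ = arctan(1460/40) ≈ 88.43°
|L| = 20 · 2476.2 / 2.1326e+06 ≈ 0.023222
Gain = 20 log₁₀(0.023222) ≈ -32.68 dB
∠L = 36.13° − 177.45° = -141.32°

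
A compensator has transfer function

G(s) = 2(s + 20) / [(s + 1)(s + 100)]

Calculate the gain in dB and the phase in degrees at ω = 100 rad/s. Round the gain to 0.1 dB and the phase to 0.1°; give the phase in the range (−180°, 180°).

-36.8 dB, -55.7°

At s = jω = j100:
zero (s+20): 20 + j100 → |·| = √(20²+100²) = √10400 ≈ 101.98, ∠ = arctan(100/20) ≈ 78.69°
pole (s+1): 1 + j100 → |·| = √(1²+100²) = √10001 ≈ 100, ∠ = arctan(100/1) ≈ 89.43°
pole (s+100): 100 + j100 → |·| = √(100²+100²) = √20000 ≈ 141.42, ∠ = arctan(100/100) ≈ 45.00°
|G| = 2 · 101.98 / 14142 ≈ 0.014422
Gain = 20 log₁₀(0.014422) ≈ -36.82 dB
∠G = 78.69° − 134.43° = -55.74°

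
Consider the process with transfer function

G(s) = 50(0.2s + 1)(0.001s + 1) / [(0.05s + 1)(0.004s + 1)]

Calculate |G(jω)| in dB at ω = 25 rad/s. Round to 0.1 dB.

At ω = 25 rad/s:
zero (1 + j25·0.2) = 1 + j5 → |·| ≈ 5.099, ∠ ≈ 78.69°
zero (1 + j25·0.001) = 1 + j0.025 → |·| ≈ 1.0003, ∠ ≈ 1.43°
pole (1 + j25·0.05) = 1 + j1.25 → |·| ≈ 1.6008, ∠ ≈ 51.34°
pole (1 + j25·0.004) = 1 + j0.1 → |·| ≈ 1.005, ∠ ≈ 5.71°
|G| = 50 · 5.099 · 1.0003 / (1.6008 · 1.005) ≈ 158.52
Gain = 20 log₁₀(158.52) ≈ 44.00 dB

44.0 dB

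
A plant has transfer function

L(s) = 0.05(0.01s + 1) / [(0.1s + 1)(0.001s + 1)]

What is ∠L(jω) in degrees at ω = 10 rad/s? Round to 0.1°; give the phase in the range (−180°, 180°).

At ω = 10 rad/s:
zero (1 + j10·0.01) = 1 + j0.1 → |·| ≈ 1.005, ∠ ≈ 5.71°
pole (1 + j10·0.1) = 1 + j1 → |·| ≈ 1.4142, ∠ ≈ 45.00°
pole (1 + j10·0.001) = 1 + j0.01 → |·| ≈ 1, ∠ ≈ 0.57°
∠L = (5.71°) − (45.00° + 0.57°) = -39.86°

-39.9°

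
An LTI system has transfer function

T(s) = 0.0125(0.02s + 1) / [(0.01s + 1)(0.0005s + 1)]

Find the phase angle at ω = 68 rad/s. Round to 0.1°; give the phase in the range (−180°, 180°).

At ω = 68 rad/s:
zero (1 + j68·0.02) = 1 + j1.36 → |·| ≈ 1.6881, ∠ ≈ 53.67°
pole (1 + j68·0.01) = 1 + j0.68 → |·| ≈ 1.2093, ∠ ≈ 34.22°
pole (1 + j68·0.0005) = 1 + j0.034 → |·| ≈ 1.0006, ∠ ≈ 1.95°
∠T = (53.67°) − (34.22° + 1.95°) = 17.50°

17.5°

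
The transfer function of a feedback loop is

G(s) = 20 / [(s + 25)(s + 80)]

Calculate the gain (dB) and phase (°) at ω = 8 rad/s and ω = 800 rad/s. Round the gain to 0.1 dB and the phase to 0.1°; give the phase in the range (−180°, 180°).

At s = jω = j8:
pole (s+25): 25 + j8 → |·| = √(25²+8²) = √689 ≈ 26.249, ∠ = arctan(8/25) ≈ 17.74°
pole (s+80): 80 + j8 → |·| = √(80²+8²) = √6464 ≈ 80.399, ∠ = arctan(8/80) ≈ 5.71°
|G| = 20 / 2110.4 ≈ 0.0094769
Gain = 20 log₁₀(0.0094769) ≈ -40.47 dB
∠G = 0.00° − 23.45° = -23.45°

At s = jω = j800:
pole (s+25): 25 + j800 → |·| = √(25²+800²) = √640625 ≈ 800.39, ∠ = arctan(800/25) ≈ 88.21°
pole (s+80): 80 + j800 → |·| = √(80²+800²) = √646400 ≈ 803.99, ∠ = arctan(800/80) ≈ 84.29°
|G| = 20 / 6.4351e+05 ≈ 3.108e-05
Gain = 20 log₁₀(3.108e-05) ≈ -90.15 dB
∠G = 0.00° − 172.50° = -172.50°

ω = 8: -40.5 dB, -23.5°; ω = 800: -90.2 dB, -172.5°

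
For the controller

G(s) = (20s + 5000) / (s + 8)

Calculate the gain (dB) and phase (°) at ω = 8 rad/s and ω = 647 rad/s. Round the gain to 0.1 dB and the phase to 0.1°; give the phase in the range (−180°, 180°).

Substitute s = j8:
Numerator: 20(j8) + 5000 = 5000 + j160
Denominator: (j8) + 8 = 8 + j8
|N| = √(5000² + 160²) ≈ 5002.6, ∠N ≈ 1.83°
|D| = √(8² + 8²) ≈ 11.314, ∠D ≈ 45.00°
|G| = 5002.6 / 11.314 ≈ 442.16
Gain = 20 log₁₀(442.16) ≈ 52.91 dB
∠G = 1.83° − 45.00° = -43.17°

Substitute s = j647:
Numerator: 20(j647) + 5000 = 5000 + j12940
Denominator: (j647) + 8 = 8 + j647
|N| = √(5000² + 12940²) ≈ 13872, ∠N ≈ 68.87°
|D| = √(8² + 647²) ≈ 647.05, ∠D ≈ 89.29°
|G| = 13872 / 647.05 ≈ 21.439
Gain = 20 log₁₀(21.439) ≈ 26.62 dB
∠G = 68.87° − 89.29° = -20.42°

ω = 8: 52.9 dB, -43.2°; ω = 647: 26.6 dB, -20.4°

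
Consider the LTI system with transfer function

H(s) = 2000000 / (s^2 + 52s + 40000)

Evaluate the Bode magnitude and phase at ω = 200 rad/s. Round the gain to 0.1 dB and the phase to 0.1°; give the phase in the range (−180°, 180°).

At s = jω = j200:
quadratic: (j200)² + 52·j200 + 40000 = 0 + j10400 → |·| ≈ 10400, ∠ ≈ 90.00°
|H| = 2000000 / 10400 ≈ 192.31
Gain = 20 log₁₀(192.31) ≈ 45.68 dB
∠H = 0.00° − 90.00° = -90.00°

45.7 dB, -90.0°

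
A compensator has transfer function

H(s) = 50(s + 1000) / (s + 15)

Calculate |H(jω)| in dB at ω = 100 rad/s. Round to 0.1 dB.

At s = jω = j100:
zero (s+1000): 1000 + j100 → |·| = √(1000²+100²) = √1010000 ≈ 1005, ∠ = arctan(100/1000) ≈ 5.71°
pole (s+15): 15 + j100 → |·| = √(15²+100²) = √10225 ≈ 101.12, ∠ = arctan(100/15) ≈ 81.47°
|H| = 50 · 1005 / 101.12 ≈ 496.93
Gain = 20 log₁₀(496.93) ≈ 53.93 dB

53.9 dB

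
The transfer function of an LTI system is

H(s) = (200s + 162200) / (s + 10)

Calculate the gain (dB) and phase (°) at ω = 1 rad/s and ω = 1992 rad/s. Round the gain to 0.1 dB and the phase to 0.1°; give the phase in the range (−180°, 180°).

ω = 1: 84.2 dB, -5.6°; ω = 1992: 46.7 dB, -21.9°

Substitute s = j1:
Numerator: 200(j1) + 162200 = 162200 + j200
Denominator: (j1) + 10 = 10 + j1
|N| = √(162200² + 200²) ≈ 1.622e+05, ∠N ≈ 0.07°
|D| = √(10² + 1²) ≈ 10.05, ∠D ≈ 5.71°
|H| = 1.622e+05 / 10.05 ≈ 16139
Gain = 20 log₁₀(16139) ≈ 84.16 dB
∠H = 0.07° − 5.71° = -5.64°

Substitute s = j1992:
Numerator: 200(j1992) + 162200 = 162200 + j398400
Denominator: (j1992) + 10 = 10 + j1992
|N| = √(162200² + 398400²) ≈ 4.3015e+05, ∠N ≈ 67.85°
|D| = √(10² + 1992²) ≈ 1992, ∠D ≈ 89.71°
|H| = 4.3015e+05 / 1992 ≈ 215.94
Gain = 20 log₁₀(215.94) ≈ 46.69 dB
∠H = 67.85° − 89.71° = -21.86°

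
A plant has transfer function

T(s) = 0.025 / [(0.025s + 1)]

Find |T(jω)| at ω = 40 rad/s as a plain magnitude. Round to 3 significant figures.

At ω = 40 rad/s:
pole (1 + j40·0.025) = 1 + j1 → |·| ≈ 1.4142, ∠ ≈ 45.00°
|T| = 0.025 · 1 / (1.4142) ≈ 0.017678

0.0177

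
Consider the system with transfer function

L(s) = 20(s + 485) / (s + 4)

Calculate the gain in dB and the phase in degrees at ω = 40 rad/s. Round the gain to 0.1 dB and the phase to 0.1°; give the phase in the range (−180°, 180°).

At s = jω = j40:
zero (s+485): 485 + j40 → |·| = √(485²+40²) = √236825 ≈ 486.65, ∠ = arctan(40/485) ≈ 4.71°
pole (s+4): 4 + j40 → |·| = √(4²+40²) = √1616 ≈ 40.2, ∠ = arctan(40/4) ≈ 84.29°
|L| = 20 · 486.65 / 40.2 ≈ 242.11
Gain = 20 log₁₀(242.11) ≈ 47.68 dB
∠L = 4.71° − 84.29° = -79.58°

47.7 dB, -79.6°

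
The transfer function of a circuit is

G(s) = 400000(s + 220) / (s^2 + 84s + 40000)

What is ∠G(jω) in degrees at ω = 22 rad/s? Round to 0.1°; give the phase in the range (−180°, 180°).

At s = jω = j22:
zero (s+220): 220 + j22 → |·| = √(220²+22²) = √48884 ≈ 221.1, ∠ = arctan(22/220) ≈ 5.71°
quadratic: (j22)² + 84·j22 + 40000 = 39516 + j1848 → |·| ≈ 39559, ∠ ≈ 2.68°
∠G = 5.71° − 2.68° = 3.03°

3.0°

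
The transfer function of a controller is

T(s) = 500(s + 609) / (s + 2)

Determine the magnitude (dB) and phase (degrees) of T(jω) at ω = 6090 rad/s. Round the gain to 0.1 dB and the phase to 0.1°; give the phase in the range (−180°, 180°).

54.0 dB, -5.7°

At s = jω = j6090:
zero (s+609): 609 + j6090 → |·| = √(609²+6090²) = √37458981 ≈ 6120.4, ∠ = arctan(6090/609) ≈ 84.29°
pole (s+2): 2 + j6090 → |·| = √(2²+6090²) = √37088104 ≈ 6090, ∠ = arctan(6090/2) ≈ 89.98°
|T| = 500 · 6120.4 / 6090 ≈ 502.5
Gain = 20 log₁₀(502.5) ≈ 54.02 dB
∠T = 84.29° − 89.98° = -5.69°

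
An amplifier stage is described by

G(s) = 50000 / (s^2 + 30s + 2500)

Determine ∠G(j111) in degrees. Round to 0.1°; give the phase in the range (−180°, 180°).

At s = jω = j111:
quadratic: (j111)² + 30·j111 + 2500 = -9821 + j3330 → |·| ≈ 10370, ∠ ≈ 161.27°
∠G = 0.00° − 161.27° = -161.27°

-161.3°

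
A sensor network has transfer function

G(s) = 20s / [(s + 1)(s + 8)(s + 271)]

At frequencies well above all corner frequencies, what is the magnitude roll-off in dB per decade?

-40 dB/decade

Each pole contributes −20 dB/decade at high frequency; each zero contributes +20 dB/decade.
Net: 1 zero(s) − 3 pole(s) → -40 dB/decade.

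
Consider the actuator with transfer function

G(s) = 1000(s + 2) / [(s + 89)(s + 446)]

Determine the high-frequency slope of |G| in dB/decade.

Each pole contributes −20 dB/decade at high frequency; each zero contributes +20 dB/decade.
Net: 1 zero(s) − 2 pole(s) → -20 dB/decade.

-20 dB/decade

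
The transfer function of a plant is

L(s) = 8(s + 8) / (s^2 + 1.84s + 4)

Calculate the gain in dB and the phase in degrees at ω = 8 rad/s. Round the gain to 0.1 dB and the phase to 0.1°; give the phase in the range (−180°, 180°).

3.3 dB, -121.2°

At s = jω = j8:
zero (s+8): 8 + j8 → |·| = √(8²+8²) = √128 ≈ 11.314, ∠ = arctan(8/8) ≈ 45.00°
quadratic: (j8)² + 1.84·j8 + 4 = -60 + j14.72 → |·| ≈ 61.779, ∠ ≈ 166.22°
|L| = 8 · 11.314 / 61.779 ≈ 1.4651
Gain = 20 log₁₀(1.4651) ≈ 3.32 dB
∠L = 45.00° − 166.22° = -121.22°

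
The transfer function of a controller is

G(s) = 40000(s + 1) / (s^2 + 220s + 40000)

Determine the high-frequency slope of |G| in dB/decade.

-20 dB/decade

Each pole contributes −20 dB/decade at high frequency; each zero contributes +20 dB/decade.
Net: 1 zero(s) − 2 pole(s) → -20 dB/decade.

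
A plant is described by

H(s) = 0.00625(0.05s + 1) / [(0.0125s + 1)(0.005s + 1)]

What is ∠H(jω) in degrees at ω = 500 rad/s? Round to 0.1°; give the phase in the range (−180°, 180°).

At ω = 500 rad/s:
zero (1 + j500·0.05) = 1 + j25 → |·| ≈ 25.02, ∠ ≈ 87.71°
pole (1 + j500·0.0125) = 1 + j6.25 → |·| ≈ 6.3295, ∠ ≈ 80.91°
pole (1 + j500·0.005) = 1 + j2.5 → |·| ≈ 2.6926, ∠ ≈ 68.20°
∠H = (87.71°) − (80.91° + 68.20°) = -61.40°

-61.4°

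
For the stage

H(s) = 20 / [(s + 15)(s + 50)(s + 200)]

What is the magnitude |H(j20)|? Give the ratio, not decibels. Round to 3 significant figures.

7.39e-05

At s = jω = j20:
pole (s+15): 15 + j20 → |·| = √(15²+20²) = √625 ≈ 25, ∠ = arctan(20/15) ≈ 53.13°
pole (s+50): 50 + j20 → |·| = √(50²+20²) = √2900 ≈ 53.852, ∠ = arctan(20/50) ≈ 21.80°
pole (s+200): 200 + j20 → |·| = √(200²+20²) = √40400 ≈ 201, ∠ = arctan(20/200) ≈ 5.71°
|H| = 20 / 2.7061e+05 ≈ 7.3907e-05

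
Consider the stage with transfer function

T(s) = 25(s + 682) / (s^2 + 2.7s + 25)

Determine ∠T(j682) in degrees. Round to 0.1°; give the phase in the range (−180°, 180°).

-134.8°

At s = jω = j682:
zero (s+682): 682 + j682 → |·| = √(682²+682²) = √930248 ≈ 964.49, ∠ = arctan(682/682) ≈ 45.00°
quadratic: (j682)² + 2.7·j682 + 25 = -465099 + j1841.4 → |·| ≈ 4.651e+05, ∠ ≈ 179.77°
∠T = 45.00° − 179.77° = -134.77°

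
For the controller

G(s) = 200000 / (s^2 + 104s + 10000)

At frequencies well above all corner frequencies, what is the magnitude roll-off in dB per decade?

Each pole contributes −20 dB/decade at high frequency; each zero contributes +20 dB/decade.
Net: 0 zero(s) − 2 pole(s) → -40 dB/decade.

-40 dB/decade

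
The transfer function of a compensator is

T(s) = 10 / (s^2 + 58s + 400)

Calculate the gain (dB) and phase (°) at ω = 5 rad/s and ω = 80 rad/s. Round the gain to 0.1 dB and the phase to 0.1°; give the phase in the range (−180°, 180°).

Substitute s = j5:
Numerator: 10 = 10 + j0
Denominator: (j5)^2 + 58(j5) + 400 = 375 + j290
|N| = √(10² + 0²) ≈ 10, ∠N ≈ 0.00°
|D| = √(375² + 290²) ≈ 474.05, ∠D ≈ 37.72°
|T| = 10 / 474.05 ≈ 0.021095
Gain = 20 log₁₀(0.021095) ≈ -33.52 dB
∠T = 0.00° − 37.72° = -37.72°

Substitute s = j80:
Numerator: 10 = 10 + j0
Denominator: (j80)^2 + 58(j80) + 400 = -6000 + j4640
|N| = √(10² + 0²) ≈ 10, ∠N ≈ 0.00°
|D| = √(6000² + 4640²) ≈ 7584.8, ∠D ≈ 142.28°
|T| = 10 / 7584.8 ≈ 0.0013184
Gain = 20 log₁₀(0.0013184) ≈ -57.60 dB
∠T = 0.00° − 142.28° = -142.28°

ω = 5: -33.5 dB, -37.7°; ω = 80: -57.6 dB, -142.3°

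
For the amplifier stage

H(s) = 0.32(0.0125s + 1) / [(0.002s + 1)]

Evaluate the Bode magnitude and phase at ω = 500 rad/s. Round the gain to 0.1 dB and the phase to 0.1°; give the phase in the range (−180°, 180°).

At ω = 500 rad/s:
zero (1 + j500·0.0125) = 1 + j6.25 → |·| ≈ 6.3295, ∠ ≈ 80.91°
pole (1 + j500·0.002) = 1 + j1 → |·| ≈ 1.4142, ∠ ≈ 45.00°
|H| = 0.32 · 6.3295 / (1.4142) ≈ 1.4322
Gain = 20 log₁₀(1.4322) ≈ 3.12 dB
∠H = (80.91°) − (45.00°) = 35.91°

3.1 dB, 35.9°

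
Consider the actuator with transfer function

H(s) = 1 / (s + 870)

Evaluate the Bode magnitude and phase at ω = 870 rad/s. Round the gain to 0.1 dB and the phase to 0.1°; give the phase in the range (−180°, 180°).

At s = jω = j870:
pole (s+870): 870 + j870 → |·| = √(870²+870²) = √1513800 ≈ 1230.4, ∠ = arctan(870/870) ≈ 45.00°
|H| = 1 / 1230.4 ≈ 0.00081274
Gain = 20 log₁₀(0.00081274) ≈ -61.80 dB
∠H = 0.00° − 45.00° = -45.00°

-61.8 dB, -45.0°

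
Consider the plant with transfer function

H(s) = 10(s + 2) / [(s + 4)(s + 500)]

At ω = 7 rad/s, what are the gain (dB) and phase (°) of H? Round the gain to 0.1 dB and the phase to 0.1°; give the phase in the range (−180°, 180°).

At s = jω = j7:
zero (s+2): 2 + j7 → |·| = √(2²+7²) = √53 ≈ 7.2801, ∠ = arctan(7/2) ≈ 74.05°
pole (s+4): 4 + j7 → |·| = √(4²+7²) = √65 ≈ 8.0623, ∠ = arctan(7/4) ≈ 60.26°
pole (s+500): 500 + j7 → |·| = √(500²+7²) = √250049 ≈ 500.05, ∠ = arctan(7/500) ≈ 0.80°
|H| = 10 · 7.2801 / 4031.6 ≈ 0.018058
Gain = 20 log₁₀(0.018058) ≈ -34.87 dB
∠H = 74.05° − 61.06° = 12.99°

-34.9 dB, 13.0°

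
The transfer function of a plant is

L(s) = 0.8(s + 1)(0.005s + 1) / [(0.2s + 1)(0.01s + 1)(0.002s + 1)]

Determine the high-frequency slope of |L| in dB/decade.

Each pole contributes −20 dB/decade at high frequency; each zero contributes +20 dB/decade.
Net: 2 zero(s) − 3 pole(s) → -20 dB/decade.

-20 dB/decade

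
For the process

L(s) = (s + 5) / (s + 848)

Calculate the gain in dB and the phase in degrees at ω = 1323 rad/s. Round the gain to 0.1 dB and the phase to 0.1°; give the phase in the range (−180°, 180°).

-1.5 dB, 32.4°

Substitute s = j1323:
Numerator: (j1323) + 5 = 5 + j1323
Denominator: (j1323) + 848 = 848 + j1323
|N| = √(5² + 1323²) ≈ 1323, ∠N ≈ 89.78°
|D| = √(848² + 1323²) ≈ 1571.4, ∠D ≈ 57.34°
|L| = 1323 / 1571.4 ≈ 0.84192
Gain = 20 log₁₀(0.84192) ≈ -1.49 dB
∠L = 89.78° − 57.34° = 32.44°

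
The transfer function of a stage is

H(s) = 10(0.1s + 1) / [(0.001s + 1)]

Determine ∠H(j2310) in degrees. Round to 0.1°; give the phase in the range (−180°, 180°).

23.2°

At ω = 2310 rad/s:
zero (1 + j2310·0.1) = 1 + j231 → |·| ≈ 231, ∠ ≈ 89.75°
pole (1 + j2310·0.001) = 1 + j2.31 → |·| ≈ 2.5172, ∠ ≈ 66.59°
∠H = (89.75°) − (66.59°) = 23.16°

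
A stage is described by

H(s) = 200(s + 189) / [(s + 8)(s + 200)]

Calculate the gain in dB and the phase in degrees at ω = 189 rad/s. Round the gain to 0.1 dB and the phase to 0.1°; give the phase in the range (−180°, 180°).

At s = jω = j189:
zero (s+189): 189 + j189 → |·| = √(189²+189²) = √71442 ≈ 267.29, ∠ = arctan(189/189) ≈ 45.00°
pole (s+8): 8 + j189 → |·| = √(8²+189²) = √35785 ≈ 189.17, ∠ = arctan(189/8) ≈ 87.58°
pole (s+200): 200 + j189 → |·| = √(200²+189²) = √75721 ≈ 275.17, ∠ = arctan(189/200) ≈ 43.38°
|H| = 200 · 267.29 / 52054 ≈ 1.027
Gain = 20 log₁₀(1.027) ≈ 0.23 dB
∠H = 45.00° − 130.96° = -85.96°

0.2 dB, -86.0°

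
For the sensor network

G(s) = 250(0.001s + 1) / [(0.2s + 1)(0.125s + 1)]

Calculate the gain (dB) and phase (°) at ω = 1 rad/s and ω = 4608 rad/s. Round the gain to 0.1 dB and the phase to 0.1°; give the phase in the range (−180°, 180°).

At ω = 1 rad/s:
zero (1 + j1·0.001) = 1 + j0.001 → |·| ≈ 1, ∠ ≈ 0.06°
pole (1 + j1·0.2) = 1 + j0.2 → |·| ≈ 1.0198, ∠ ≈ 11.31°
pole (1 + j1·0.125) = 1 + j0.125 → |·| ≈ 1.0078, ∠ ≈ 7.13°
|G| = 250 · 1 / (1.0198 · 1.0078) ≈ 243.25
Gain = 20 log₁₀(243.25) ≈ 47.72 dB
∠G = (0.06°) − (11.31° + 7.13°) = -18.38°

At ω = 4608 rad/s:
zero (1 + j4608·0.001) = 1 + j4.608 → |·| ≈ 4.7153, ∠ ≈ 77.76°
pole (1 + j4608·0.2) = 1 + j921.6 → |·| ≈ 921.6, ∠ ≈ 89.94°
pole (1 + j4608·0.125) = 1 + j576 → |·| ≈ 576, ∠ ≈ 89.90°
|G| = 250 · 4.7153 / (921.6 · 576) ≈ 0.0022207
Gain = 20 log₁₀(0.0022207) ≈ -53.07 dB
∠G = (77.76°) − (89.94° + 89.90°) = -102.08°

ω = 1: 47.7 dB, -18.4°; ω = 4608: -53.1 dB, -102.1°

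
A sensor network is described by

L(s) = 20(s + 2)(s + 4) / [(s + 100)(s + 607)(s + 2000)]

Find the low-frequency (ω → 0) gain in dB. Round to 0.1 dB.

L(0) = 20·2·4 / (100·607·2000) ≈ 1.318e-06
20 log₁₀(1.318e-06) ≈ -117.60 dB

-117.6 dB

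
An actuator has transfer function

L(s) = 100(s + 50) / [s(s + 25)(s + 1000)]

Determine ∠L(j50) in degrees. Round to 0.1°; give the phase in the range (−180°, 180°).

-111.3°

At s = jω = j50:
zero (s+50): 50 + j50 → |·| = √(50²+50²) = √5000 ≈ 70.711, ∠ = arctan(50/50) ≈ 45.00°
pole (s+25): 25 + j50 → |·| = √(25²+50²) = √3125 ≈ 55.902, ∠ = arctan(50/25) ≈ 63.43°
pole (s+1000): 1000 + j50 → |·| = √(1000²+50²) = √1002500 ≈ 1001.2, ∠ = arctan(50/1000) ≈ 2.86°
pole at origin: |s| = 50, ∠ = 90.00° (in denominator)
∠L = 45.00° − 156.29° = -111.29°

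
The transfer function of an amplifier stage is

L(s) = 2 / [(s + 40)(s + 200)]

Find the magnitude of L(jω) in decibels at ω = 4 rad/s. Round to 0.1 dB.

-72.1 dB

At s = jω = j4:
pole (s+40): 40 + j4 → |·| = √(40²+4²) = √1616 ≈ 40.2, ∠ = arctan(4/40) ≈ 5.71°
pole (s+200): 200 + j4 → |·| = √(200²+4²) = √40016 ≈ 200.04, ∠ = arctan(4/200) ≈ 1.15°
|L| = 2 / 8041.6 ≈ 0.00024871
Gain = 20 log₁₀(0.00024871) ≈ -72.09 dB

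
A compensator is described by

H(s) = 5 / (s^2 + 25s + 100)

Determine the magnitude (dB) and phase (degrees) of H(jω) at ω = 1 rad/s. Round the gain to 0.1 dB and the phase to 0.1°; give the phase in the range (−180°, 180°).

Substitute s = j1:
Numerator: 5 = 5 + j0
Denominator: (j1)^2 + 25(j1) + 100 = 99 + j25
|N| = √(5² + 0²) ≈ 5, ∠N ≈ 0.00°
|D| = √(99² + 25²) ≈ 102.11, ∠D ≈ 14.17°
|H| = 5 / 102.11 ≈ 0.048967
Gain = 20 log₁₀(0.048967) ≈ -26.20 dB
∠H = 0.00° − 14.17° = -14.17°

-26.2 dB, -14.2°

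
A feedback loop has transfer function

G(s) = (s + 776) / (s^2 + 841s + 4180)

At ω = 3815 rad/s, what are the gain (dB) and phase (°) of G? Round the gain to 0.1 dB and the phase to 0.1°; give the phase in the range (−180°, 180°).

Substitute s = j3815:
Numerator: (j3815) + 776 = 776 + j3815
Denominator: (j3815)^2 + 841(j3815) + 4180 = -14550045 + j3208415
|N| = √(776² + 3815²) ≈ 3893.1, ∠N ≈ 78.50°
|D| = √(14550045² + 3208415²) ≈ 1.49e+07, ∠D ≈ 167.56°
|G| = 3893.1 / 1.49e+07 ≈ 0.00026128
Gain = 20 log₁₀(0.00026128) ≈ -71.66 dB
∠G = 78.50° − 167.56° = -89.06°

-71.7 dB, -89.1°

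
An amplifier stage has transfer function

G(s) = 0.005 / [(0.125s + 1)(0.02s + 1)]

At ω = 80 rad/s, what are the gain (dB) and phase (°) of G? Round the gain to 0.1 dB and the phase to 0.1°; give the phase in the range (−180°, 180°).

-71.6 dB, -142.3°

At ω = 80 rad/s:
pole (1 + j80·0.125) = 1 + j10 → |·| ≈ 10.05, ∠ ≈ 84.29°
pole (1 + j80·0.02) = 1 + j1.6 → |·| ≈ 1.8868, ∠ ≈ 57.99°
|G| = 0.005 · 1 / (10.05 · 1.8868) ≈ 0.00026368
Gain = 20 log₁₀(0.00026368) ≈ -71.58 dB
∠G = (0°) − (84.29° + 57.99°) = -142.28°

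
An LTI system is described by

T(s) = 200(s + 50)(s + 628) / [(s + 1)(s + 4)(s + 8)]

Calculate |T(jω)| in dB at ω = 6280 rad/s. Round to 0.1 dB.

At s = jω = j6280:
zero (s+50): 50 + j6280 → |·| = √(50²+6280²) = √39440900 ≈ 6280.2, ∠ = arctan(6280/50) ≈ 89.54°
zero (s+628): 628 + j6280 → |·| = √(628²+6280²) = √39832784 ≈ 6311.3, ∠ = arctan(6280/628) ≈ 84.29°
pole (s+1): 1 + j6280 → |·| = √(1²+6280²) = √39438401 ≈ 6280, ∠ = arctan(6280/1) ≈ 89.99°
pole (s+4): 4 + j6280 → |·| = √(4²+6280²) = √39438416 ≈ 6280, ∠ = arctan(6280/4) ≈ 89.96°
pole (s+8): 8 + j6280 → |·| = √(8²+6280²) = √39438464 ≈ 6280, ∠ = arctan(6280/8) ≈ 89.93°
|T| = 200 · 3.9636e+07 / 2.4767e+11 ≈ 0.032007
Gain = 20 log₁₀(0.032007) ≈ -29.90 dB

-29.9 dB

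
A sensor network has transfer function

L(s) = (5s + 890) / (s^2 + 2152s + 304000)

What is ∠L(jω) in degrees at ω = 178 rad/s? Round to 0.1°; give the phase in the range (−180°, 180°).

-9.6°

Substitute s = j178:
Numerator: 5(j178) + 890 = 890 + j890
Denominator: (j178)^2 + 2152(j178) + 304000 = 272316 + j383056
|N| = √(890² + 890²) ≈ 1258.7, ∠N ≈ 45.00°
|D| = √(272316² + 383056²) ≈ 4.6999e+05, ∠D ≈ 54.59°
∠L = 45.00° − 54.59° = -9.59°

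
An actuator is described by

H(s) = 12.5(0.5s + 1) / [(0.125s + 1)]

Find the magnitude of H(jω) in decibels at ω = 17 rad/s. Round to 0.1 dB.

33.2 dB

At ω = 17 rad/s:
zero (1 + j17·0.5) = 1 + j8.5 → |·| ≈ 8.5586, ∠ ≈ 83.29°
pole (1 + j17·0.125) = 1 + j2.125 → |·| ≈ 2.3485, ∠ ≈ 64.80°
|H| = 12.5 · 8.5586 / (2.3485) ≈ 45.554
Gain = 20 log₁₀(45.554) ≈ 33.17 dB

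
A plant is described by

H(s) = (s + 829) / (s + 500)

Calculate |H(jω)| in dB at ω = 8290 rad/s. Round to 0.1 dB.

Substitute s = j8290:
Numerator: (j8290) + 829 = 829 + j8290
Denominator: (j8290) + 500 = 500 + j8290
|N| = √(829² + 8290²) ≈ 8331.3, ∠N ≈ 84.29°
|D| = √(500² + 8290²) ≈ 8305.1, ∠D ≈ 86.55°
|H| = 8331.3 / 8305.1 ≈ 1.0032
Gain = 20 log₁₀(1.0032) ≈ 0.03 dB

0.0 dB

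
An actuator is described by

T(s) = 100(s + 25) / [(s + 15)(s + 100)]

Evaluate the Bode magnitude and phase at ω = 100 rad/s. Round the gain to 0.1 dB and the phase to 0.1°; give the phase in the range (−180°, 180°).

-2.8 dB, -50.5°

At s = jω = j100:
zero (s+25): 25 + j100 → |·| = √(25²+100²) = √10625 ≈ 103.08, ∠ = arctan(100/25) ≈ 75.96°
pole (s+15): 15 + j100 → |·| = √(15²+100²) = √10225 ≈ 101.12, ∠ = arctan(100/15) ≈ 81.47°
pole (s+100): 100 + j100 → |·| = √(100²+100²) = √20000 ≈ 141.42, ∠ = arctan(100/100) ≈ 45.00°
|T| = 100 · 103.08 / 14300 ≈ 0.72084
Gain = 20 log₁₀(0.72084) ≈ -2.84 dB
∠T = 75.96° − 126.47° = -50.51°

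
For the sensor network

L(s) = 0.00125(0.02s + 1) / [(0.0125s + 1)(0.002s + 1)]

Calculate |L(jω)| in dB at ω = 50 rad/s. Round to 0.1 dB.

At ω = 50 rad/s:
zero (1 + j50·0.02) = 1 + j1 → |·| ≈ 1.4142, ∠ ≈ 45.00°
pole (1 + j50·0.0125) = 1 + j0.625 → |·| ≈ 1.1792, ∠ ≈ 32.01°
pole (1 + j50·0.002) = 1 + j0.1 → |·| ≈ 1.005, ∠ ≈ 5.71°
|L| = 0.00125 · 1.4142 / (1.1792 · 1.005) ≈ 0.0014917
Gain = 20 log₁₀(0.0014917) ≈ -56.53 dB

-56.5 dB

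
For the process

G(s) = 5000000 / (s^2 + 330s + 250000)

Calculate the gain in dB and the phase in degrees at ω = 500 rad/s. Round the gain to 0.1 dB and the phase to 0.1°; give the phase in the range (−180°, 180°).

29.6 dB, -90.0°

At s = jω = j500:
quadratic: (j500)² + 330·j500 + 250000 = 0 + j165000 → |·| ≈ 1.65e+05, ∠ ≈ 90.00°
|G| = 5000000 / 1.65e+05 ≈ 30.303
Gain = 20 log₁₀(30.303) ≈ 29.63 dB
∠G = 0.00° − 90.00° = -90.00°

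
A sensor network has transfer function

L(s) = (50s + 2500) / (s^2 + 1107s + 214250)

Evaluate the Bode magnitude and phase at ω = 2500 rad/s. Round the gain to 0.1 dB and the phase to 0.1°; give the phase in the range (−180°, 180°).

Substitute s = j2500:
Numerator: 50(j2500) + 2500 = 2500 + j125000
Denominator: (j2500)^2 + 1107(j2500) + 214250 = -6035750 + j2767500
|N| = √(2500² + 125000²) ≈ 1.2502e+05, ∠N ≈ 88.85°
|D| = √(6035750² + 2767500²) ≈ 6.64e+06, ∠D ≈ 155.37°
|L| = 1.2502e+05 / 6.64e+06 ≈ 0.018828
Gain = 20 log₁₀(0.018828) ≈ -34.50 dB
∠L = 88.85° − 155.37° = -66.52°

-34.5 dB, -66.5°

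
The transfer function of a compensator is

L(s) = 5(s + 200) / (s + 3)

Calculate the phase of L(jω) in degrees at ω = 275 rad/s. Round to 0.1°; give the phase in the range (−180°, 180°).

-35.4°

At s = jω = j275:
zero (s+200): 200 + j275 → |·| = √(200²+275²) = √115625 ≈ 340.04, ∠ = arctan(275/200) ≈ 53.97°
pole (s+3): 3 + j275 → |·| = √(3²+275²) = √75634 ≈ 275.02, ∠ = arctan(275/3) ≈ 89.37°
∠L = 53.97° − 89.37° = -35.40°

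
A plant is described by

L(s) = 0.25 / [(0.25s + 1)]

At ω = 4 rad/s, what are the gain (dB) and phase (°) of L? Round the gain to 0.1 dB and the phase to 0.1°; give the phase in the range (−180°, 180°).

-15.1 dB, -45.0°

At ω = 4 rad/s:
pole (1 + j4·0.25) = 1 + j1 → |·| ≈ 1.4142, ∠ ≈ 45.00°
|L| = 0.25 · 1 / (1.4142) ≈ 0.17678
Gain = 20 log₁₀(0.17678) ≈ -15.05 dB
∠L = (0°) − (45.00°) = -45.00°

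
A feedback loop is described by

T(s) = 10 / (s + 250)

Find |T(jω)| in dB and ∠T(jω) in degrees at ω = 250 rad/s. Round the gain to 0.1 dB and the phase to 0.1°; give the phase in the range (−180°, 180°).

-31.0 dB, -45.0°

At s = jω = j250:
pole (s+250): 250 + j250 → |·| = √(250²+250²) = √125000 ≈ 353.55, ∠ = arctan(250/250) ≈ 45.00°
|T| = 10 / 353.55 ≈ 0.028285
Gain = 20 log₁₀(0.028285) ≈ -30.97 dB
∠T = 0.00° − 45.00° = -45.00°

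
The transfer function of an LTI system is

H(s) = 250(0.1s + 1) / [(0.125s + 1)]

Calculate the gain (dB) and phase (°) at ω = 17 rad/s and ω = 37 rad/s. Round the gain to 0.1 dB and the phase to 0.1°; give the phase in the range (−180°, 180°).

ω = 17: 46.4 dB, -5.3°; ω = 37: 46.1 dB, -2.9°

At ω = 17 rad/s:
zero (1 + j17·0.1) = 1 + j1.7 → |·| ≈ 1.9723, ∠ ≈ 59.53°
pole (1 + j17·0.125) = 1 + j2.125 → |·| ≈ 2.3485, ∠ ≈ 64.80°
|H| = 250 · 1.9723 / (2.3485) ≈ 209.95
Gain = 20 log₁₀(209.95) ≈ 46.44 dB
∠H = (59.53°) − (64.80°) = -5.27°

At ω = 37 rad/s:
zero (1 + j37·0.1) = 1 + j3.7 → |·| ≈ 3.8328, ∠ ≈ 74.88°
pole (1 + j37·0.125) = 1 + j4.625 → |·| ≈ 4.7319, ∠ ≈ 77.80°
|H| = 250 · 3.8328 / (4.7319) ≈ 202.5
Gain = 20 log₁₀(202.5) ≈ 46.13 dB
∠H = (74.88°) − (77.80°) = -2.92°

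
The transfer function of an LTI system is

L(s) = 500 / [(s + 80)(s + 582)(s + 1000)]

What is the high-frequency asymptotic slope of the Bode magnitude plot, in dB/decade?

-60 dB/decade

Each pole contributes −20 dB/decade at high frequency; each zero contributes +20 dB/decade.
Net: 0 zero(s) − 3 pole(s) → -60 dB/decade.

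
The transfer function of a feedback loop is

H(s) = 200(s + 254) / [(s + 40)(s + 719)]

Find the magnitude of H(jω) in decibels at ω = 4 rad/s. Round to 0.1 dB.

At s = jω = j4:
zero (s+254): 254 + j4 → |·| = √(254²+4²) = √64532 ≈ 254.03, ∠ = arctan(4/254) ≈ 0.90°
pole (s+40): 40 + j4 → |·| = √(40²+4²) = √1616 ≈ 40.2, ∠ = arctan(4/40) ≈ 5.71°
pole (s+719): 719 + j4 → |·| = √(719²+4²) = √516977 ≈ 719.01, ∠ = arctan(4/719) ≈ 0.32°
|H| = 200 · 254.03 / 28904 ≈ 1.7577
Gain = 20 log₁₀(1.7577) ≈ 4.90 dB

4.9 dB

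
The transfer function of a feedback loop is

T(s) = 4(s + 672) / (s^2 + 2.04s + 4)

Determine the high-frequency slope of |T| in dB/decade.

-20 dB/decade

Each pole contributes −20 dB/decade at high frequency; each zero contributes +20 dB/decade.
Net: 1 zero(s) − 2 pole(s) → -20 dB/decade.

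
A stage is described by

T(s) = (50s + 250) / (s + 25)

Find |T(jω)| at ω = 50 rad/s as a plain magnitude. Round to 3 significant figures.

44.9

Substitute s = j50:
Numerator: 50(j50) + 250 = 250 + j2500
Denominator: (j50) + 25 = 25 + j50
|N| = √(250² + 2500²) ≈ 2512.5, ∠N ≈ 84.29°
|D| = √(25² + 50²) ≈ 55.902, ∠D ≈ 63.43°
|T| = 2512.5 / 55.902 ≈ 44.945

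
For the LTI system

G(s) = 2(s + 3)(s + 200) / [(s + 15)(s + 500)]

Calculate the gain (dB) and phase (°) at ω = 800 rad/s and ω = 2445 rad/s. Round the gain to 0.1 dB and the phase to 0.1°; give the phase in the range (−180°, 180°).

ω = 800: 4.9 dB, 18.8°; ω = 2445: 5.9 dB, 7.2°

At s = jω = j800:
zero (s+3): 3 + j800 → |·| = √(3²+800²) = √640009 ≈ 800.01, ∠ = arctan(800/3) ≈ 89.79°
zero (s+200): 200 + j800 → |·| = √(200²+800²) = √680000 ≈ 824.62, ∠ = arctan(800/200) ≈ 75.96°
pole (s+15): 15 + j800 → |·| = √(15²+800²) = √640225 ≈ 800.14, ∠ = arctan(800/15) ≈ 88.93°
pole (s+500): 500 + j800 → |·| = √(500²+800²) = √890000 ≈ 943.4, ∠ = arctan(800/500) ≈ 57.99°
|G| = 2 · 6.597e+05 / 7.5485e+05 ≈ 1.7479
Gain = 20 log₁₀(1.7479) ≈ 4.85 dB
∠G = 165.75° − 146.92° = 18.83°

At s = jω = j2445:
zero (s+3): 3 + j2445 → |·| = √(3²+2445²) = √5978034 ≈ 2445, ∠ = arctan(2445/3) ≈ 89.93°
zero (s+200): 200 + j2445 → |·| = √(200²+2445²) = √6018025 ≈ 2453.2, ∠ = arctan(2445/200) ≈ 85.32°
pole (s+15): 15 + j2445 → |·| = √(15²+2445²) = √5978250 ≈ 2445, ∠ = arctan(2445/15) ≈ 89.65°
pole (s+500): 500 + j2445 → |·| = √(500²+2445²) = √6228025 ≈ 2495.6, ∠ = arctan(2445/500) ≈ 78.44°
|G| = 2 · 5.9981e+06 / 6.1017e+06 ≈ 1.966
Gain = 20 log₁₀(1.966) ≈ 5.87 dB
∠G = 175.25° − 168.09° = 7.16°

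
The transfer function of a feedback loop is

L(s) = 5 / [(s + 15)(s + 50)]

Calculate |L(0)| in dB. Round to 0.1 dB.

-43.5 dB

L(0) = 5 / (15·50) ≈ 0.0066667
20 log₁₀(0.0066667) ≈ -43.52 dB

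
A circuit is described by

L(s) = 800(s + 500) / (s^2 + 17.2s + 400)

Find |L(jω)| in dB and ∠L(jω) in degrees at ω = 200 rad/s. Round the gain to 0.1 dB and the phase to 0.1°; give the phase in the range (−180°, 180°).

20.7 dB, -153.2°

At s = jω = j200:
zero (s+500): 500 + j200 → |·| = √(500²+200²) = √290000 ≈ 538.52, ∠ = arctan(200/500) ≈ 21.80°
quadratic: (j200)² + 17.2·j200 + 400 = -39600 + j3440 → |·| ≈ 39749, ∠ ≈ 175.04°
|L| = 800 · 538.52 / 39749 ≈ 10.838
Gain = 20 log₁₀(10.838) ≈ 20.70 dB
∠L = 21.80° − 175.04° = -153.24°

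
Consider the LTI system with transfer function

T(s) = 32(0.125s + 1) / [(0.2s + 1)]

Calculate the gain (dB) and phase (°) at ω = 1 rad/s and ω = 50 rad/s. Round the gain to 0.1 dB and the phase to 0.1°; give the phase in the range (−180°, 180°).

At ω = 1 rad/s:
zero (1 + j1·0.125) = 1 + j0.125 → |·| ≈ 1.0078, ∠ ≈ 7.13°
pole (1 + j1·0.2) = 1 + j0.2 → |·| ≈ 1.0198, ∠ ≈ 11.31°
|T| = 32 · 1.0078 / (1.0198) ≈ 31.623
Gain = 20 log₁₀(31.623) ≈ 30.00 dB
∠T = (7.13°) − (11.31°) = -4.18°

At ω = 50 rad/s:
zero (1 + j50·0.125) = 1 + j6.25 → |·| ≈ 6.3295, ∠ ≈ 80.91°
pole (1 + j50·0.2) = 1 + j10 → |·| ≈ 10.05, ∠ ≈ 84.29°
|T| = 32 · 6.3295 / (10.05) ≈ 20.154
Gain = 20 log₁₀(20.154) ≈ 26.09 dB
∠T = (80.91°) − (84.29°) = -3.38°

ω = 1: 30.0 dB, -4.2°; ω = 50: 26.1 dB, -3.4°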